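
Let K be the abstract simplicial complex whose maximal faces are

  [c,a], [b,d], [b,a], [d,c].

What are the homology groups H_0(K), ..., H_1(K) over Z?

H_0 = Z,  H_1 = Z.

K has 4 vertices, 4 edges.
rank ∂_0 = 0, rank ∂_1 = 3 ⇒ b_0 = 4 − 0 − 3 = 1; all invariant factors of ∂_1 are 1 so no torsion. So H_0 ≅ Z.
rank ∂_1 = 3, rank ∂_2 = 0 ⇒ b_1 = 4 − 3 − 0 = 1. So H_1 ≅ Z.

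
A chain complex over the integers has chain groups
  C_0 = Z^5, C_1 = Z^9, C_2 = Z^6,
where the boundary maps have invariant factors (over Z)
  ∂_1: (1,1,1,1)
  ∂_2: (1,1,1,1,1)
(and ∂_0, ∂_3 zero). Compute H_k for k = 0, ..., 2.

H_0 = Z,  H_1 = 0,  H_2 = Z.

H_0: b_0 = 5 − 0 − 4 = 1; torsion from ∂_1 factors > 1: none. So H_0 = Z.
H_1: b_1 = 9 − 4 − 5 = 0; torsion from ∂_2 factors > 1: none. So H_1 = 0.
H_2: b_2 = 6 − 5 − 0 = 1; torsion from ∂_3 factors > 1: none. So H_2 = Z.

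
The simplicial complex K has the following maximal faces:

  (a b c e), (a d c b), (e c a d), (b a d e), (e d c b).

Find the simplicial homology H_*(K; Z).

H_0 = Z,  H_1 = 0,  H_2 = 0,  H_3 = Z.

Fix the vertex order a < b < c < d < e and write every simplex with vertices in increasing order. Then dim K = 3 and the simplices of K are:

  0-simplices (5): a, b, c, d, e
  1-simplices (10): ab, ac, ad, ae, bc, bd, be, cd, ce, de
  2-simplices (10): abc, abd, abe, acd, ace, ade, bcd, bce, bde, cde
  3-simplices (5): abcd, abce, abde, acde, bcde

Hence C_0 ≅ Z^5, C_1 ≅ Z^10, C_2 ≅ Z^10, C_3 ≅ Z^5.

Boundary ∂_1: C_1 → C_0 maps an edge to its endpoints' difference, ∂[p,q] = q − p.
This gives a 5×10 integer matrix of rank 4; reducing to Smith normal form yields diagonal entries (1,1,1,1).

The boundary map ∂_2: C_2 → C_1 acts by ∂[p,q,r] = [q,r] − [p,r] + [p,q]. For instance
  ∂bce = ce − be + bc,
  ∂bde = de − be + bd.
This gives a 10×10 integer matrix of rank 6; reducing to Smith normal form yields diagonal entries (1,1,1,1,1,1).

∂_3: C_3 → C_2 sends each 3-simplex σ to the alternating sum Σ_i (−1)^i (σ with its i-th vertex removed). For instance
  ∂abcd = bcd − acd + abd − abc,
  ∂bcde = cde − bde + bce − bcd.
The 10×5 boundary matrix has rank 4 and Smith normal form diag(1,1,1,1).

From H_k ≅ ker(∂_k) / im(∂_{k+1}) we obtain:

  H_0: rank C_0 − rank ∂_1 = 5 − 4 = 1, and the invariant factors of ∂_1 are all 1, so H_0 = Z.
  H_1: rank ker ∂_1 − rank ∂_2 = (10 − 4) − 6 = 0, and the invariant factors of ∂_2 are all 1, so H_1 = 0.
  H_2: rank ker ∂_2 − rank ∂_3 = (10 − 6) − 4 = 0, and the invariant factors of ∂_3 are all 1, so H_2 = 0.
  H_3: rank ker ∂_3 − rank ∂_4 = (5 − 4) − 0 = 1, and there is no ∂_4, so H_3 = Z.

(K is a triangulation of the 3-sphere S^3.)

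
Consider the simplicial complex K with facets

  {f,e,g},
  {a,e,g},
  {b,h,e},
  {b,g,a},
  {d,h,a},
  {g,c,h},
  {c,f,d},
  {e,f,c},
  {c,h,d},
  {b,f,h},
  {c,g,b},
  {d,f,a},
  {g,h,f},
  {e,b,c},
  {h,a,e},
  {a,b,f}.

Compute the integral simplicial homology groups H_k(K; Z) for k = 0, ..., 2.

K has 8 vertices, 24 edges, 16 triangles.
rank ∂_0 = 0, rank ∂_1 = 7 ⇒ b_0 = 8 − 0 − 7 = 1; all invariant factors of ∂_1 are 1 so no torsion. So H_0 = Z.
rank ∂_1 = 7, rank ∂_2 = 15 ⇒ b_1 = 24 − 7 − 15 = 2; all invariant factors of ∂_2 are 1 so no torsion. So H_1 = Z^2.
rank ∂_2 = 15, rank ∂_3 = 0 ⇒ b_2 = 16 − 15 − 0 = 1. So H_2 = Z.

H_0 = Z,  H_1 = Z^2,  H_2 = Z.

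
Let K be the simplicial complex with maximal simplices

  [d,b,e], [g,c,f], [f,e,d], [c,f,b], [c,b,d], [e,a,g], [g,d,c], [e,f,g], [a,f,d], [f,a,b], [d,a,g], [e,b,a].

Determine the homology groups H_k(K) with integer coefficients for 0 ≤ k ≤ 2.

Take the total order a < b < c < d < e < f < g on the vertex set. Then K (dimension 2) consists of the simplices:

  0-simplices (7): a, b, c, d, e, f, g
  1-simplices (18): ab, ad, ae, af, ag, bc, bd, be, bf, cd, cf, cg, de, df, dg, ef, eg, fg
  2-simplices (12): abe, abf, adf, adg, aeg, bcd, bcf, bde, cdg, cfg, def, efg

so the chain groups are C_0 ≅ Z^7, C_1 ≅ Z^18, C_2 ≅ Z^12.

The boundary map ∂_1: C_1 → C_0 maps an edge to its endpoints' difference, ∂[p,q] = q − p.
The resulting 7×18 matrix has rank 6, and its Smith normal form has invariant factors (1,1,1,1,1,1).

∂_2: C_2 → C_1 maps a triangle to the signed sum of its edges. For instance
  ∂efg = fg − eg + ef,
  ∂cdg = dg − cg + cd.
The 18×12 boundary matrix has rank 12 and Smith normal form diag(1,1,1,1,1,1,1,1,1,1,1,2).

Now H_k = ker ∂_k / im ∂_{k+1}, so:

  H_0: rank C_0 − rank ∂_1 = 7 − 6 = 1, and the invariant factors of ∂_1 are all 1, so H_0 = Z.
  H_1: rank ker ∂_1 − rank ∂_2 = (18 − 6) − 12 = 0, and ∂_2 has invariant factor 2 > 1, so H_1 = Z/2.
  H_2: rank ker ∂_2 − rank ∂_3 = (12 − 12) − 0 = 0, and there is no ∂_3, so H_2 = 0.

As a check, the Euler characteristic is 7 − 18 + 12 = 1, which agrees with 1 − 0 + 0 = 1.
(K is a triangulation of the real projective plane RP^2.)

H_0 = Z,  H_1 = Z/2,  H_2 = 0.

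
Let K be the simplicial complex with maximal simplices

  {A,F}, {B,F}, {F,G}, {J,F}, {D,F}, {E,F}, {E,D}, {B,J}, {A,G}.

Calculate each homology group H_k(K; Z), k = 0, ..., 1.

Take the total order A < B < D < E < F < G < J on the vertex set. Then K (dimension 1) consists of the simplices:

  0-simplices (7): A, B, D, E, F, G, J
  1-simplices (9): AF, AG, BF, BJ, DE, DF, EF, FG, FJ

Hence C_0 ≅ Z^7, C_1 ≅ Z^9.

The boundary map ∂_1: C_1 → C_0 is given by ∂[p,q] = [q] − [p].
As a 7×9 matrix over Z this has rank 6, with invariant factors (1,1,1,1,1,1).

Reading off H_k = ker ∂_k / im ∂_{k+1}:

  H_0: rank C_0 − rank ∂_1 = 7 − 6 = 1, and the invariant factors of ∂_1 are all 1, so H_0 ≅ Z.
  H_1: rank ker ∂_1 − rank ∂_2 = (9 − 6) − 0 = 3, and there is no ∂_2, so H_1 ≅ Z^3.

H_0 = Z,  H_1 = Z^3.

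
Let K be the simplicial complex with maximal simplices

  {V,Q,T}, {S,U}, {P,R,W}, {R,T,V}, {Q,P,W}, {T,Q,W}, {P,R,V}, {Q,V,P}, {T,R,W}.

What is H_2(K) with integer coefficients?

Order the vertices as P < Q < R < S < T < U < V < W. Listing each simplex with vertices in this order, K has dimension 2 with simplices:

  0-simplices (8): P, Q, R, S, T, U, V, W
  1-simplices (13): PQ, PR, PV, PW, QT, QV, QW, RT, RV, RW, SU, TV, TW
  2-simplices (8): PQV, PQW, PRV, PRW, QTV, QTW, RTV, RTW

giving chain groups C_0 ≅ Z^8, C_1 ≅ Z^13, C_2 ≅ Z^8.

Boundary ∂_1: C_1 → C_0 is given by ∂[p,q] = [q] − [p]. For instance
  ∂QW = W − Q.
The resulting 8×13 matrix has rank 6, and its Smith normal form has invariant factors (1,1,1,1,1,1).

The boundary map ∂_2: C_2 → C_1 acts by ∂[p,q,r] = [q,r] − [p,r] + [p,q]. For instance
  ∂PRW = RW − PW + PR,
  ∂PQW = QW − PW + PQ.
The 13×8 boundary matrix has rank 7 and Smith normal form diag(1,1,1,1,1,1,1).

Now H_k = ker ∂_k / im ∂_{k+1}, so:

  H_2: rank ker ∂_2 − rank ∂_3 = (8 − 7) − 0 = 1, and there is no ∂_3, so H_2 ≅ Z.

H_2 = Z.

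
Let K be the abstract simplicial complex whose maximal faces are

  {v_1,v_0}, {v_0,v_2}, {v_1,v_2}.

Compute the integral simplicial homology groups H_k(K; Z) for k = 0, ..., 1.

We work with the vertex ordering v_0 < v_1 < v_2. The simplices of K, each written with vertices in increasing order, are:

  0-simplices (3): [v_0], [v_1], [v_2]
  1-simplices (3): [v_0,v_1], [v_0,v_2], [v_1,v_2]

Hence C_0 ≅ Z^3, C_1 ≅ Z^3.

∂_1: C_1 → C_0 sends each edge [p,q] (with p < q) to q − p. For instance
  ∂[v_1,v_2] = [v_2] − [v_1].
The 3×3 boundary matrix has rank 2 and Smith normal form diag(1,1).

Reading off H_k = ker ∂_k / im ∂_{k+1}:

  H_0: rank C_0 − rank ∂_1 = 3 − 2 = 1, and the invariant factors of ∂_1 are all 1, so H_0 = Z.
  H_1: rank ker ∂_1 − rank ∂_2 = (3 − 2) − 0 = 1, and there is no ∂_2, so H_1 = Z.

As a check, the Euler characteristic is 3 − 3 = 0, which agrees with 1 − 1 = 0.

H_0 ≅ Z,  H_1 ≅ Z.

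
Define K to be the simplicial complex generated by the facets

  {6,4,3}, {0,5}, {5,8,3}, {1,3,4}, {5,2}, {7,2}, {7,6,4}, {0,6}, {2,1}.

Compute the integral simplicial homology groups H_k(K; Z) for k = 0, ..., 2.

We work with the vertex ordering 0 < 1 < 2 < 3 < 4 < 5 < 6 < 7 < 8. The simplices of K, each written with vertices in increasing order, are:

  0-simplices (9): [0], [1], [2], [3], [4], [5], [6], [7], [8]
  1-simplices (15): [0,5], [0,6], [1,2], [1,3], [1,4], [2,5], [2,7], [3,4], [3,5], [3,6], [3,8], [4,6], [4,7], [5,8], [6,7]
  2-simplices (4): [1,3,4], [3,4,6], [3,5,8], [4,6,7]

giving chain groups C_0 ≅ Z^9, C_1 ≅ Z^15, C_2 ≅ Z^4.

∂_1: C_1 → C_0 maps an edge to its endpoints' difference, ∂[p,q] = q − p.
The resulting 9×15 matrix has rank 8, and its Smith normal form has invariant factors (1,1,1,1,1,1,1,1).

The boundary map ∂_2: C_2 → C_1 maps a triangle to the signed sum of its edges. For instance
  ∂[4,6,7] = [6,7] − [4,7] + [4,6],
  ∂[1,3,4] = [3,4] − [1,4] + [1,3].
This gives a 15×4 integer matrix of rank 4; reducing to Smith normal form yields diagonal entries (1,1,1,1).

From H_k ≅ ker(∂_k) / im(∂_{k+1}) we obtain:

  H_0: rank C_0 − rank ∂_1 = 9 − 8 = 1, and the invariant factors of ∂_1 are all 1, so H_0 = Z.
  H_1: rank ker ∂_1 − rank ∂_2 = (15 − 8) − 4 = 3, and the invariant factors of ∂_2 are all 1, so H_1 = Z^3.
  H_2: rank ker ∂_2 − rank ∂_3 = (4 − 4) − 0 = 0, and there is no ∂_3, so H_2 = 0.

H_0 ≅ Z,  H_1 ≅ Z^3,  H_2 = 0.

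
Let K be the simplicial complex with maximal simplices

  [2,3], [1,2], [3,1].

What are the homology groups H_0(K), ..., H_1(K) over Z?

H_0 ≅ Z,  H_1 ≅ Z.

K has 3 vertices, 3 edges.
rank ∂_0 = 0, rank ∂_1 = 2 ⇒ b_0 = 3 − 0 − 2 = 1; all invariant factors of ∂_1 are 1 so no torsion. So H_0 ≅ Z.
rank ∂_1 = 2, rank ∂_2 = 0 ⇒ b_1 = 3 − 2 − 0 = 1. So H_1 ≅ Z.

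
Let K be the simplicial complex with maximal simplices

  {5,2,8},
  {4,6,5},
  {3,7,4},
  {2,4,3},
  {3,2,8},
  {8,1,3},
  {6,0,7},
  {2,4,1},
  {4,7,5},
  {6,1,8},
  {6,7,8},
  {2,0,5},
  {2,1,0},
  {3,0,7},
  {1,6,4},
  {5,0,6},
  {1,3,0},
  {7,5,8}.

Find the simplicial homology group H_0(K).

H_0 = Z.

Take the total order 0 < 1 < 2 < 3 < 4 < 5 < 6 < 7 < 8 on the vertex set. Then K (dimension 2) consists of the simplices:

  0-simplices (9): [0], [1], [2], [3], [4], [5], [6], [7], [8]
  1-simplices (27): (27 of them)
  2-simplices (18): [0,1,2], [0,1,3], [0,2,5], [0,3,7], [0,5,6], [0,6,7], [1,2,4], [1,3,8], [1,4,6], [1,6,8], [2,3,4], [2,3,8], [2,5,8], [3,4,7], [4,5,6], [4,5,7], [5,7,8], [6,7,8]

Hence C_0 ≅ Z^9, C_1 ≅ Z^27, C_2 ≅ Z^18.

The boundary map ∂_1: C_1 → C_0 maps an edge to its endpoints' difference, ∂[p,q] = q − p.
This gives a 9×27 integer matrix of rank 8; reducing to Smith normal form yields diagonal entries (1,1,1,1,1,1,1,1).

Boundary ∂_2: C_2 → C_1 maps a triangle to the signed sum of its edges. For instance
  ∂[0,2,5] = [2,5] − [0,5] + [0,2],
  ∂[5,7,8] = [7,8] − [5,8] + [5,7].
This gives a 27×18 integer matrix of rank 18; reducing to Smith normal form yields diagonal entries (1,1,1,1,1,1,1,1,1,1,1,1,1,1,1,1,1,2).

Now H_k = ker ∂_k / im ∂_{k+1}, so:

  H_0: rank C_0 − rank ∂_1 = 9 − 8 = 1, and the invariant factors of ∂_1 are all 1, so H_0 ≅ Z.

(K is a triangulation of the Klein bottle.)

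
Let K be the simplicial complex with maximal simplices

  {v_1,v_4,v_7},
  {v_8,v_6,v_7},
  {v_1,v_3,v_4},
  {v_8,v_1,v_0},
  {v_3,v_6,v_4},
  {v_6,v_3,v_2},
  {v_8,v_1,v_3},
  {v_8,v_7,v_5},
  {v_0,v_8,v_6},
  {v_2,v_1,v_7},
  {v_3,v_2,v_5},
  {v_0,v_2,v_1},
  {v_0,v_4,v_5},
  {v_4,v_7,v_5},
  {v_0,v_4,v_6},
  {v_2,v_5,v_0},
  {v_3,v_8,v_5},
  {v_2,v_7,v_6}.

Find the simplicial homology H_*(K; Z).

Order the vertices as v_0 < v_1 < v_2 < v_3 < v_4 < v_5 < v_6 < v_7 < v_8. Listing each simplex with vertices in this order, K has dimension 2 with simplices:

  0-simplices (9): [v_0], [v_1], [v_2], [v_3], [v_4], [v_5], [v_6], [v_7], [v_8]
  1-simplices (27): (27 of them)
  2-simplices (18): (18 of them)

giving chain groups C_0 ≅ Z^9, C_1 ≅ Z^27, C_2 ≅ Z^18.

∂_1: C_1 → C_0 maps an edge to its endpoints' difference, ∂[p,q] = q − p. For instance
  ∂[v_4,v_5] = [v_5] − [v_4].
The resulting 9×27 matrix has rank 8, and its Smith normal form has invariant factors (1,1,1,1,1,1,1,1).

Boundary ∂_2: C_2 → C_1 sends each 2-simplex [p,q,r] to [q,r] − [p,r] + [p,q]. For instance
  ∂[v_0,v_6,v_8] = [v_6,v_8] − [v_0,v_8] + [v_0,v_6],
  ∂[v_0,v_4,v_6] = [v_4,v_6] − [v_0,v_6] + [v_0,v_4].
The 27×18 boundary matrix has rank 17 and Smith normal form diag(1,1,1,1,1,1,1,1,1,1,1,1,1,1,1,1,1).

Computing H_k = (kernel of ∂_k) / (image of ∂_{k+1}):

  H_0: rank C_0 − rank ∂_1 = 9 − 8 = 1, and the invariant factors of ∂_1 are all 1, so H_0 = Z.
  H_1: rank ker ∂_1 − rank ∂_2 = (27 − 8) − 17 = 2, and the invariant factors of ∂_2 are all 1, so H_1 = Z^2.
  H_2: rank ker ∂_2 − rank ∂_3 = (18 − 17) − 0 = 1, and there is no ∂_3, so H_2 = Z.

H_0 = Z,  H_1 = Z^2,  H_2 = Z.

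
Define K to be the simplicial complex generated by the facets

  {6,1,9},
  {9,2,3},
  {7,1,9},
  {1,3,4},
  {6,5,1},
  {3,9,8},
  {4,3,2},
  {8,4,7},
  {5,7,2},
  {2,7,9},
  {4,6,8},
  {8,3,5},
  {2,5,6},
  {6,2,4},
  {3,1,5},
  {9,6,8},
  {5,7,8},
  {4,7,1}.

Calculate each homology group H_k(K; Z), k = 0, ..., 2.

H_0 = Z,  H_1 = Z^2,  H_2 = Z.

K has 9 vertices, 27 edges, 18 triangles.
rank ∂_0 = 0, rank ∂_1 = 8 ⇒ b_0 = 9 − 0 − 8 = 1; all invariant factors of ∂_1 are 1 so no torsion. So H_0 = Z.
rank ∂_1 = 8, rank ∂_2 = 17 ⇒ b_1 = 27 − 8 − 17 = 2; all invariant factors of ∂_2 are 1 so no torsion. So H_1 = Z^2.
rank ∂_2 = 17, rank ∂_3 = 0 ⇒ b_2 = 18 − 17 − 0 = 1. So H_2 = Z.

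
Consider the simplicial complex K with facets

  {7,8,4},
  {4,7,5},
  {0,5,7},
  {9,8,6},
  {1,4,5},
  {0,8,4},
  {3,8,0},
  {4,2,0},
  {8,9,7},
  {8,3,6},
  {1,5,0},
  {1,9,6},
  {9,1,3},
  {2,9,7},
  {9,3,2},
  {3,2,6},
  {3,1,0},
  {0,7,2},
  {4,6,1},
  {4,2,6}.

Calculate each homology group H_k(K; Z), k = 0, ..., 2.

Order the vertices as 0 < 1 < 2 < 3 < 4 < 5 < 6 < 7 < 8 < 9. Listing each simplex with vertices in this order, K has dimension 2 with simplices:

  0-simplices (10): [0], [1], [2], [3], [4], [5], [6], [7], [8], [9]
  1-simplices (30): (30 of them)
  2-simplices (20): (20 of them)

giving chain groups C_0 ≅ Z^10, C_1 ≅ Z^30, C_2 ≅ Z^20.

The boundary map ∂_1: C_1 → C_0 maps an edge to its endpoints' difference, ∂[p,q] = q − p.
The resulting 10×30 matrix has rank 9, and its Smith normal form has invariant factors (1,1,1,1,1,1,1,1,1).

∂_2: C_2 → C_1 acts by ∂[p,q,r] = [q,r] − [p,r] + [p,q]. For instance
  ∂[0,1,5] = [1,5] − [0,5] + [0,1],
  ∂[0,2,7] = [2,7] − [0,7] + [0,2].
As a 30×20 matrix over Z this has rank 20, with invariant factors (1,1,1,1,1,1,1,1,1,1,1,1,1,1,1,1,1,1,1,2).

Computing H_k = (kernel of ∂_k) / (image of ∂_{k+1}):

  H_0: rank C_0 − rank ∂_1 = 10 − 9 = 1, and the invariant factors of ∂_1 are all 1, so H_0 = Z.
  H_1: rank ker ∂_1 − rank ∂_2 = (30 − 9) − 20 = 1, and ∂_2 has invariant factor 2 > 1, so H_1 = Z × Z/2.
  H_2: rank ker ∂_2 − rank ∂_3 = (20 − 20) − 0 = 0, and there is no ∂_3, so H_2 = 0.

H_0 = Z,  H_1 = Z × Z/2,  H_2 = 0.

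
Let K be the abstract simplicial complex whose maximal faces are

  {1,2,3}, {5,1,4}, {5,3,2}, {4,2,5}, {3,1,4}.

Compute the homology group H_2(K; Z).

H_2 = 0.

K has 5 vertices, 10 edges, 5 triangles.
rank ∂_2 = 5, rank ∂_3 = 0 ⇒ b_2 = 5 − 5 − 0 = 0. So H_2 ≅ 0.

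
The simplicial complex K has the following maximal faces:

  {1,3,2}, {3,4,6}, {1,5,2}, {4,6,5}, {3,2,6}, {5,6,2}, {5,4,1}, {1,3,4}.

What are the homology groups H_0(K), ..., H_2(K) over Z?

H_0 ≅ Z,  H_1 = 0,  H_2 ≅ Z.

K has 6 vertices, 12 edges, 8 triangles.
rank ∂_0 = 0, rank ∂_1 = 5 ⇒ b_0 = 6 − 0 − 5 = 1; all invariant factors of ∂_1 are 1 so no torsion. So H_0 ≅ Z.
rank ∂_1 = 5, rank ∂_2 = 7 ⇒ b_1 = 12 − 5 − 7 = 0; all invariant factors of ∂_2 are 1 so no torsion. So H_1 ≅ 0.
rank ∂_2 = 7, rank ∂_3 = 0 ⇒ b_2 = 8 − 7 − 0 = 1. So H_2 ≅ Z.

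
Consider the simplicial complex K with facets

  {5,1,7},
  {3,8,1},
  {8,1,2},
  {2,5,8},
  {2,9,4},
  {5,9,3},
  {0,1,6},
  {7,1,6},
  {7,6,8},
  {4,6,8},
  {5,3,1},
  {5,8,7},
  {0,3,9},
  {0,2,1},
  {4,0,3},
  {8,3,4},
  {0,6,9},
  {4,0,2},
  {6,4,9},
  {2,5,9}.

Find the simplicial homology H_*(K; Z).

H_0 = Z,  H_1 = Z ⊕ Z/2,  H_2 = 0.

Fix the vertex order 0 < 1 < 2 < 3 < 4 < 5 < 6 < 7 < 8 < 9 and write every simplex with vertices in increasing order. Then dim K = 2 and the simplices of K are:

  0-simplices (10): [0], [1], [2], [3], [4], [5], [6], [7], [8], [9]
  1-simplices (30): (30 of them)
  2-simplices (20): (20 of them)

Hence C_0 ≅ Z^10, C_1 ≅ Z^30, C_2 ≅ Z^20.

∂_1: C_1 → C_0 maps an edge to its endpoints' difference, ∂[p,q] = q − p.
The 10×30 boundary matrix has rank 9 and Smith normal form diag(1,1,1,1,1,1,1,1,1).

Boundary ∂_2: C_2 → C_1 acts by ∂[p,q,r] = [q,r] − [p,r] + [p,q]. For instance
  ∂[1,6,7] = [6,7] − [1,7] + [1,6],
  ∂[0,1,2] = [1,2] − [0,2] + [0,1].
The resulting 30×20 matrix has rank 20, and its Smith normal form has invariant factors (1,1,1,1,1,1,1,1,1,1,1,1,1,1,1,1,1,1,1,2).

Now H_k = ker ∂_k / im ∂_{k+1}, so:

  H_0: rank C_0 − rank ∂_1 = 10 − 9 = 1, and the invariant factors of ∂_1 are all 1, so H_0 ≅ Z.
  H_1: rank ker ∂_1 − rank ∂_2 = (30 − 9) − 20 = 1, and ∂_2 has invariant factor 2 > 1, so H_1 ≅ Z ⊕ Z/2.
  H_2: rank ker ∂_2 − rank ∂_3 = (20 − 20) − 0 = 0, and there is no ∂_3, so H_2 ≅ 0.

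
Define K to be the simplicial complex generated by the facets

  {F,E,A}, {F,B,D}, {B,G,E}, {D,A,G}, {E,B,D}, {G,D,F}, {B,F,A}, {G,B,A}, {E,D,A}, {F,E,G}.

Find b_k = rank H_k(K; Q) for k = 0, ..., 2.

b_0 = 1, b_1 = 0, b_2 = 0.

Take the total order A < B < D < E < F < G on the vertex set. Then K (dimension 2) consists of the simplices:

  0-simplices (6): A, B, D, E, F, G
  1-simplices (15): AB, AD, AE, AF, AG, BD, BE, BF, BG, DE, DF, DG, EF, EG, FG
  2-simplices (10): ABF, ABG, ADE, ADG, AEF, BDE, BDF, BEG, DFG, EFG

Hence C_0 ≅ Z^6, C_1 ≅ Z^15, C_2 ≅ Z^10.

Boundary ∂_1: C_1 → C_0 sends each edge [p,q] (with p < q) to q − p. For instance
  ∂DG = G − D.
The resulting 6×15 matrix has rank 5, and its Smith normal form has invariant factors (1,1,1,1,1).

Boundary ∂_2: C_2 → C_1 acts by ∂[p,q,r] = [q,r] − [p,r] + [p,q]. For instance
  ∂BDE = DE − BE + BD,
  ∂AEF = EF − AF + AE.
This gives a 15×10 integer matrix of rank 10; reducing to Smith normal form yields diagonal entries (1,1,1,1,1,1,1,1,1,2).

Computing H_k = (kernel of ∂_k) / (image of ∂_{k+1}):

  H_0: rank C_0 − rank ∂_1 = 6 − 5 = 1, and the invariant factors of ∂_1 are all 1, so H_0 = Z.
  H_1: rank ker ∂_1 − rank ∂_2 = (15 − 5) − 10 = 0, and ∂_2 has invariant factor 2 > 1, so H_1 = Z/2Z.
  H_2: rank ker ∂_2 − rank ∂_3 = (10 − 10) − 0 = 0, and there is no ∂_3, so H_2 = 0.

As a check, the Euler characteristic is 6 − 15 + 10 = 1, which agrees with 1 − 0 + 0 = 1.

Hence the Betti numbers are b_0 = 1, b_1 = 0, b_2 = 0.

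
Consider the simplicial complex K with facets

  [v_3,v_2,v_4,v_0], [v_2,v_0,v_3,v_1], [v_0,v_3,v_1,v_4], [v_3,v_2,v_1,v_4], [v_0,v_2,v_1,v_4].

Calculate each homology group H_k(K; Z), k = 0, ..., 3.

H_0 = Z,  H_1 = 0,  H_2 = 0,  H_3 = Z.

Fix the vertex order v_0 < v_1 < v_2 < v_3 < v_4 and write every simplex with vertices in increasing order. Then dim K = 3 and the simplices of K are:

  0-simplices (5): [v_0], [v_1], [v_2], [v_3], [v_4]
  1-simplices (10): [v_0,v_1], [v_0,v_2], [v_0,v_3], [v_0,v_4], [v_1,v_2], [v_1,v_3], [v_1,v_4], [v_2,v_3], [v_2,v_4], [v_3,v_4]
  2-simplices (10): [v_0,v_1,v_2], [v_0,v_1,v_3], [v_0,v_1,v_4], [v_0,v_2,v_3], [v_0,v_2,v_4], [v_0,v_3,v_4], [v_1,v_2,v_3], [v_1,v_2,v_4], [v_1,v_3,v_4], [v_2,v_3,v_4]
  3-simplices (5): [v_0,v_1,v_2,v_3], [v_0,v_1,v_2,v_4], [v_0,v_1,v_3,v_4], [v_0,v_2,v_3,v_4], [v_1,v_2,v_3,v_4]

Hence C_0 ≅ Z^5, C_1 ≅ Z^10, C_2 ≅ Z^10, C_3 ≅ Z^5.

Boundary ∂_1: C_1 → C_0 maps an edge to its endpoints' difference, ∂[p,q] = q − p.
As a 5×10 matrix over Z this has rank 4, with invariant factors (1,1,1,1).

The boundary map ∂_2: C_2 → C_1 sends each 2-simplex [p,q,r] to [q,r] − [p,r] + [p,q]. For instance
  ∂[v_2,v_3,v_4] = [v_3,v_4] − [v_2,v_4] + [v_2,v_3],
  ∂[v_0,v_1,v_3] = [v_1,v_3] − [v_0,v_3] + [v_0,v_1].
The resulting 10×10 matrix has rank 6, and its Smith normal form has invariant factors (1,1,1,1,1,1).

The boundary map ∂_3: C_3 → C_2 sends each 3-simplex σ to the alternating sum Σ_i (−1)^i (σ with its i-th vertex removed). For instance
  ∂[v_0,v_1,v_2,v_3] = [v_1,v_2,v_3] − [v_0,v_2,v_3] + [v_0,v_1,v_3] − [v_0,v_1,v_2],
  ∂[v_1,v_2,v_3,v_4] = [v_2,v_3,v_4] − [v_1,v_3,v_4] + [v_1,v_2,v_4] − [v_1,v_2,v_3].
This gives a 10×5 integer matrix of rank 4; reducing to Smith normal form yields diagonal entries (1,1,1,1).

Reading off H_k = ker ∂_k / im ∂_{k+1}:

  H_0: rank C_0 − rank ∂_1 = 5 − 4 = 1, and the invariant factors of ∂_1 are all 1, so H_0 = Z.
  H_1: rank ker ∂_1 − rank ∂_2 = (10 − 4) − 6 = 0, and the invariant factors of ∂_2 are all 1, so H_1 = 0.
  H_2: rank ker ∂_2 − rank ∂_3 = (10 − 6) − 4 = 0, and the invariant factors of ∂_3 are all 1, so H_2 = 0.
  H_3: rank ker ∂_3 − rank ∂_4 = (5 − 4) − 0 = 1, and there is no ∂_4, so H_3 = Z.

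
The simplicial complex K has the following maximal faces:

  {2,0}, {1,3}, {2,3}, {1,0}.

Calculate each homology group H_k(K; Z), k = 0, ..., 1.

Fix the vertex order 0 < 1 < 2 < 3 and write every simplex with vertices in increasing order. Then dim K = 1 and the simplices of K are:

  0-simplices (4): [0], [1], [2], [3]
  1-simplices (4): [0,1], [0,2], [1,3], [2,3]

Hence C_0 ≅ Z^4, C_1 ≅ Z^4.

The boundary map ∂_1: C_1 → C_0 sends each edge [p,q] (with p < q) to q − p. For instance
  ∂[1,3] = [3] − [1].
As a 4×4 matrix over Z this has rank 3, with invariant factors (1,1,1).

Now H_k = ker ∂_k / im ∂_{k+1}, so:

  H_0: rank C_0 − rank ∂_1 = 4 − 3 = 1, and the invariant factors of ∂_1 are all 1, so H_0 ≅ Z.
  H_1: rank ker ∂_1 − rank ∂_2 = (4 − 3) − 0 = 1, and there is no ∂_2, so H_1 ≅ Z.

As a check, the Euler characteristic is 4 − 4 = 0, which agrees with 1 − 1 = 0.

H_0 = Z,  H_1 = Z.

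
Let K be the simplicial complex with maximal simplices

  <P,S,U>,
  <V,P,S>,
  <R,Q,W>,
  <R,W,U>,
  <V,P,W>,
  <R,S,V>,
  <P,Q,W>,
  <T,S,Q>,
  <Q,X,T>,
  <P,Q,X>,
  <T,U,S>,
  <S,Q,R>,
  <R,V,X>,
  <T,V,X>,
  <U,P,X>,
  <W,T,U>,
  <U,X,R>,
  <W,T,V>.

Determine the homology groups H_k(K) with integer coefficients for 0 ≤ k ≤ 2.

Take the total order P < Q < R < S < T < U < V < W < X on the vertex set. Then K (dimension 2) consists of the simplices:

  0-simplices (9): P, Q, R, S, T, U, V, W, X
  1-simplices (27): PQ, PS, PU, PV, PW, PX, QR, QS, QT, QW, QX, RS, RU, RV, RW, RX, ST, SU, SV, TU, TV, TW, TX, UW, UX, VW, VX
  2-simplices (18): PQW, PQX, PSU, PSV, PUX, PVW, QRS, QRW, QST, QTX, RSV, RUW, RUX, RVX, STU, TUW, TVW, TVX

Hence C_0 ≅ Z^9, C_1 ≅ Z^27, C_2 ≅ Z^18.

Boundary ∂_1: C_1 → C_0 sends each edge [p,q] (with p < q) to q − p. For instance
  ∂VW = W − V.
This gives a 9×27 integer matrix of rank 8; reducing to Smith normal form yields diagonal entries (1,1,1,1,1,1,1,1).

The boundary map ∂_2: C_2 → C_1 sends each 2-simplex [p,q,r] to [q,r] − [p,r] + [p,q]. For instance
  ∂PQX = QX − PX + PQ,
  ∂PSU = SU − PU + PS.
The 27×18 boundary matrix has rank 17 and Smith normal form diag(1,1,1,1,1,1,1,1,1,1,1,1,1,1,1,1,1).

Reading off H_k = ker ∂_k / im ∂_{k+1}:

  H_0: rank C_0 − rank ∂_1 = 9 − 8 = 1, and the invariant factors of ∂_1 are all 1, so H_0 = Z.
  H_1: rank ker ∂_1 − rank ∂_2 = (27 − 8) − 17 = 2, and the invariant factors of ∂_2 are all 1, so H_1 = Z^2.
  H_2: rank ker ∂_2 − rank ∂_3 = (18 − 17) − 0 = 1, and there is no ∂_3, so H_2 = Z.

As a check, the Euler characteristic is 9 − 27 + 18 = 0, which agrees with 1 − 2 + 1 = 0.

H_0 ≅ Z,  H_1 ≅ Z^2,  H_2 ≅ Z.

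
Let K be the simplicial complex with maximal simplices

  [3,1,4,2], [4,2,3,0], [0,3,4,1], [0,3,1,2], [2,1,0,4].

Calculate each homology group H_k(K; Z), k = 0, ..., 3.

H_0 = Z,  H_1 = 0,  H_2 = 0,  H_3 = Z.

Order the vertices as 0 < 1 < 2 < 3 < 4. Listing each simplex with vertices in this order, K has dimension 3 with simplices:

  0-simplices (5): [0], [1], [2], [3], [4]
  1-simplices (10): [0,1], [0,2], [0,3], [0,4], [1,2], [1,3], [1,4], [2,3], [2,4], [3,4]
  2-simplices (10): [0,1,2], [0,1,3], [0,1,4], [0,2,3], [0,2,4], [0,3,4], [1,2,3], [1,2,4], [1,3,4], [2,3,4]
  3-simplices (5): [0,1,2,3], [0,1,2,4], [0,1,3,4], [0,2,3,4], [1,2,3,4]

Hence C_0 ≅ Z^5, C_1 ≅ Z^10, C_2 ≅ Z^10, C_3 ≅ Z^5.

The boundary map ∂_1: C_1 → C_0 is given by ∂[p,q] = [q] − [p]. For instance
  ∂[0,3] = [3] − [0].
The resulting 5×10 matrix has rank 4, and its Smith normal form has invariant factors (1,1,1,1).

∂_2: C_2 → C_1 acts by ∂[p,q,r] = [q,r] − [p,r] + [p,q]. For instance
  ∂[0,1,3] = [1,3] − [0,3] + [0,1],
  ∂[1,2,3] = [2,3] − [1,3] + [1,2].
The 10×10 boundary matrix has rank 6 and Smith normal form diag(1,1,1,1,1,1).

The boundary map ∂_3: C_3 → C_2 sends each 3-simplex σ to the alternating sum Σ_i (−1)^i (σ with its i-th vertex removed). For instance
  ∂[0,1,2,3] = [1,2,3] − [0,2,3] + [0,1,3] − [0,1,2],
  ∂[0,1,3,4] = [1,3,4] − [0,3,4] + [0,1,4] − [0,1,3].
The resulting 10×5 matrix has rank 4, and its Smith normal form has invariant factors (1,1,1,1).

Reading off H_k = ker ∂_k / im ∂_{k+1}:

  H_0: rank C_0 − rank ∂_1 = 5 − 4 = 1, and the invariant factors of ∂_1 are all 1, so H_0 ≅ Z.
  H_1: rank ker ∂_1 − rank ∂_2 = (10 − 4) − 6 = 0, and the invariant factors of ∂_2 are all 1, so H_1 ≅ 0.
  H_2: rank ker ∂_2 − rank ∂_3 = (10 − 6) − 4 = 0, and the invariant factors of ∂_3 are all 1, so H_2 ≅ 0.
  H_3: rank ker ∂_3 − rank ∂_4 = (5 − 4) − 0 = 1, and there is no ∂_4, so H_3 ≅ Z.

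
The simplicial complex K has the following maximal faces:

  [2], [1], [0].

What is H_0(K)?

Fix the vertex order 0 < 1 < 2 and write every simplex with vertices in increasing order. Then dim K = 0 and the simplices of K are:

  0-simplices (3): [0], [1], [2]

so the chain groups are C_0 ≅ Z^3.

Computing H_k = (kernel of ∂_k) / (image of ∂_{k+1}):

  H_0: rank C_0 − rank ∂_1 = 3 − 0 = 3, and there is no ∂_1, so H_0 ≅ Z^3.

H_0 ≅ Z^3.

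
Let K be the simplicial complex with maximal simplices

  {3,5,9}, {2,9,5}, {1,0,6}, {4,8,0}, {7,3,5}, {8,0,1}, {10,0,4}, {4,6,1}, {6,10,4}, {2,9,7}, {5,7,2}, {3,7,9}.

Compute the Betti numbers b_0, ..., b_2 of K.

Fix the vertex order 0 < 1 < 2 < 3 < 4 < 5 < 6 < 7 < 8 < 9 < 10 and write every simplex with vertices in increasing order. Then dim K = 2 and the simplices of K are:

  0-simplices (11): [0], [1], [2], [3], [4], [5], [6], [7], [8], [9], [10]
  1-simplices (21): [0,1], [0,4], [0,6], [0,8], [0,10], [1,4], [1,6], [1,8], [2,5], [2,7], [2,9], [3,5], [3,7], [3,9], [4,6], [4,8], [4,10], [5,7], [5,9], [6,10], [7,9]
  2-simplices (12): [0,1,6], [0,1,8], [0,4,8], [0,4,10], [1,4,6], [2,5,7], [2,5,9], [2,7,9], [3,5,7], [3,5,9], [3,7,9], [4,6,10]

giving chain groups C_0 ≅ Z^11, C_1 ≅ Z^21, C_2 ≅ Z^12.

∂_1: C_1 → C_0 maps an edge to its endpoints' difference, ∂[p,q] = q − p.
As a 11×21 matrix over Z this has rank 9, with invariant factors (1,1,1,1,1,1,1,1,1).

Boundary ∂_2: C_2 → C_1 acts by ∂[p,q,r] = [q,r] − [p,r] + [p,q]. For instance
  ∂[2,5,9] = [5,9] − [2,9] + [2,5],
  ∂[1,4,6] = [4,6] − [1,6] + [1,4].
The resulting 21×12 matrix has rank 11, and its Smith normal form has invariant factors (1,1,1,1,1,1,1,1,1,1,1).

Reading off H_k = ker ∂_k / im ∂_{k+1}:

  H_0: rank C_0 − rank ∂_1 = 11 − 9 = 2, and the invariant factors of ∂_1 are all 1, so H_0 = Z^2.
  H_1: rank ker ∂_1 − rank ∂_2 = (21 − 9) − 11 = 1, and the invariant factors of ∂_2 are all 1, so H_1 = Z.
  H_2: rank ker ∂_2 − rank ∂_3 = (12 − 11) − 0 = 1, and there is no ∂_3, so H_2 = Z.

Hence the Betti numbers are b_0 = 2, b_1 = 1, b_2 = 1.

b_0 = 2, b_1 = 1, b_2 = 1.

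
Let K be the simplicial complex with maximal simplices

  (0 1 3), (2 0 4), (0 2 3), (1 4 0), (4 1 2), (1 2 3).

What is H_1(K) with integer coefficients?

H_1 ≅ 0.

We work with the vertex ordering 0 < 1 < 2 < 3 < 4. The simplices of K, each written with vertices in increasing order, are:

  0-simplices (5): [0], [1], [2], [3], [4]
  1-simplices (9): [0,1], [0,2], [0,3], [0,4], [1,2], [1,3], [1,4], [2,3], [2,4]
  2-simplices (6): [0,1,3], [0,1,4], [0,2,3], [0,2,4], [1,2,3], [1,2,4]

Hence C_0 ≅ Z^5, C_1 ≅ Z^9, C_2 ≅ Z^6.

∂_1: C_1 → C_0 is given by ∂[p,q] = [q] − [p]. For instance
  ∂[0,3] = [3] − [0].
The 5×9 boundary matrix has rank 4 and Smith normal form diag(1,1,1,1).

∂_2: C_2 → C_1 acts by ∂[p,q,r] = [q,r] − [p,r] + [p,q]. For instance
  ∂[0,1,3] = [1,3] − [0,3] + [0,1],
  ∂[1,2,4] = [2,4] − [1,4] + [1,2].
This gives a 9×6 integer matrix of rank 5; reducing to Smith normal form yields diagonal entries (1,1,1,1,1).

Computing H_k = (kernel of ∂_k) / (image of ∂_{k+1}):

  H_1: rank ker ∂_1 − rank ∂_2 = (9 − 4) − 5 = 0, and the invariant factors of ∂_2 are all 1, so H_1 ≅ 0.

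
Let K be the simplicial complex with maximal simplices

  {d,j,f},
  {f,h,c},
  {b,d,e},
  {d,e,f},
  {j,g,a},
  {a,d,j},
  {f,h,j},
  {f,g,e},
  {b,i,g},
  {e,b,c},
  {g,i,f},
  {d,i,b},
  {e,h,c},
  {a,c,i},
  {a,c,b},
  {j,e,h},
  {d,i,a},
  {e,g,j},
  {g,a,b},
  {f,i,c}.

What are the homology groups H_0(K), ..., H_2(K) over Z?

H_0 ≅ Z,  H_1 ≅ Z ⊕ Z/2Z,  H_2 = 0.

Take the total order a < b < c < d < e < f < g < h < i < j on the vertex set. Then K (dimension 2) consists of the simplices:

  0-simplices (10): a, b, c, d, e, f, g, h, i, j
  1-simplices (30): ab, ac, ad, ag, ai, aj, bc, bd, be, bg, bi, ce, cf, ch, ci, de, df, di, dj, ef, eg, eh, ej, fg, fh, fi, fj, gi, gj, hj
  2-simplices (20): abc, abg, aci, adi, adj, agj, bce, bde, bdi, bgi, ceh, cfh, cfi, def, dfj, efg, egj, ehj, fgi, fhj

giving chain groups C_0 ≅ Z^10, C_1 ≅ Z^30, C_2 ≅ Z^20.

The boundary map ∂_1: C_1 → C_0 is given by ∂[p,q] = [q] − [p]. For instance
  ∂bg = g − b.
The 10×30 boundary matrix has rank 9 and Smith normal form diag(1,1,1,1,1,1,1,1,1).

Boundary ∂_2: C_2 → C_1 maps a triangle to the signed sum of its edges. For instance
  ∂dfj = fj − dj + df,
  ∂egj = gj − ej + eg.
The 30×20 boundary matrix has rank 20 and Smith normal form diag(1,1,1,1,1,1,1,1,1,1,1,1,1,1,1,1,1,1,1,2).

Computing H_k = (kernel of ∂_k) / (image of ∂_{k+1}):

  H_0: rank C_0 − rank ∂_1 = 10 − 9 = 1, and the invariant factors of ∂_1 are all 1, so H_0 = Z.
  H_1: rank ker ∂_1 − rank ∂_2 = (30 − 9) − 20 = 1, and ∂_2 has invariant factor 2 > 1, so H_1 = Z ⊕ Z/2Z.
  H_2: rank ker ∂_2 − rank ∂_3 = (20 − 20) − 0 = 0, and there is no ∂_3, so H_2 = 0.

As a check, the Euler characteristic is 10 − 30 + 20 = 0, which agrees with 1 − 1 + 0 = 0.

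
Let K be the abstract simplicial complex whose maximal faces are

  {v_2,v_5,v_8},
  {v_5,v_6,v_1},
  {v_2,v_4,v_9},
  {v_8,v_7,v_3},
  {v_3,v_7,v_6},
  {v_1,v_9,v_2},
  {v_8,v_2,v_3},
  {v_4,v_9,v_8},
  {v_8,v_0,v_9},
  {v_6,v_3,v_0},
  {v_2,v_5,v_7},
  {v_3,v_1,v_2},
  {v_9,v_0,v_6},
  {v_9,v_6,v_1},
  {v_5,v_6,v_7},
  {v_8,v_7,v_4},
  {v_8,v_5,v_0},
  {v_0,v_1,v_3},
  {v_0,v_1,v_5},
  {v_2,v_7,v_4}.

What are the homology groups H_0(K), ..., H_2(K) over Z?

H_0 = Z,  H_1 = Z ⊕ Z/2Z,  H_2 = 0.

We work with the vertex ordering v_0 < v_1 < v_2 < v_3 < v_4 < v_5 < v_6 < v_7 < v_8 < v_9. The simplices of K, each written with vertices in increasing order, are:

  0-simplices (10): [v_0], [v_1], [v_2], [v_3], [v_4], [v_5], [v_6], [v_7], [v_8], [v_9]
  1-simplices (30): (30 of them)
  2-simplices (20): (20 of them)

giving chain groups C_0 ≅ Z^10, C_1 ≅ Z^30, C_2 ≅ Z^20.

∂_1: C_1 → C_0 sends each edge [p,q] (with p < q) to q − p. For instance
  ∂[v_0,v_8] = [v_8] − [v_0].
The 10×30 boundary matrix has rank 9 and Smith normal form diag(1,1,1,1,1,1,1,1,1).

Boundary ∂_2: C_2 → C_1 maps a triangle to the signed sum of its edges. For instance
  ∂[v_0,v_6,v_9] = [v_6,v_9] − [v_0,v_9] + [v_0,v_6],
  ∂[v_2,v_4,v_7] = [v_4,v_7] − [v_2,v_7] + [v_2,v_4].
The 30×20 boundary matrix has rank 20 and Smith normal form diag(1,1,1,1,1,1,1,1,1,1,1,1,1,1,1,1,1,1,1,2).

Computing H_k = (kernel of ∂_k) / (image of ∂_{k+1}):

  H_0: rank C_0 − rank ∂_1 = 10 − 9 = 1, and the invariant factors of ∂_1 are all 1, so H_0 ≅ Z.
  H_1: rank ker ∂_1 − rank ∂_2 = (30 − 9) − 20 = 1, and ∂_2 has invariant factor 2 > 1, so H_1 ≅ Z ⊕ Z/2Z.
  H_2: rank ker ∂_2 − rank ∂_3 = (20 − 20) − 0 = 0, and there is no ∂_3, so H_2 ≅ 0.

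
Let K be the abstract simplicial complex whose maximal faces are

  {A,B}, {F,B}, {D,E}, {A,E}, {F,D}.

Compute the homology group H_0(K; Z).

K has 5 vertices, 5 edges.
rank ∂_0 = 0, rank ∂_1 = 4 ⇒ b_0 = 5 − 0 − 4 = 1; all invariant factors of ∂_1 are 1 so no torsion. So H_0 ≅ Z.

H_0 ≅ Z.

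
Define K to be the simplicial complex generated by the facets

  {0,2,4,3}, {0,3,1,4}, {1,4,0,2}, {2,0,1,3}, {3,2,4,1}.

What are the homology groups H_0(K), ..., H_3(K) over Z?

H_0 ≅ Z,  H_1 = 0,  H_2 = 0,  H_3 ≅ Z.

Order the vertices as 0 < 1 < 2 < 3 < 4. Listing each simplex with vertices in this order, K has dimension 3 with simplices:

  0-simplices (5): [0], [1], [2], [3], [4]
  1-simplices (10): [0,1], [0,2], [0,3], [0,4], [1,2], [1,3], [1,4], [2,3], [2,4], [3,4]
  2-simplices (10): [0,1,2], [0,1,3], [0,1,4], [0,2,3], [0,2,4], [0,3,4], [1,2,3], [1,2,4], [1,3,4], [2,3,4]
  3-simplices (5): [0,1,2,3], [0,1,2,4], [0,1,3,4], [0,2,3,4], [1,2,3,4]

giving chain groups C_0 ≅ Z^5, C_1 ≅ Z^10, C_2 ≅ Z^10, C_3 ≅ Z^5.

∂_1: C_1 → C_0 is given by ∂[p,q] = [q] − [p]. For instance
  ∂[2,3] = [3] − [2].
The 5×10 boundary matrix has rank 4 and Smith normal form diag(1,1,1,1).

The boundary map ∂_2: C_2 → C_1 sends each 2-simplex [p,q,r] to [q,r] − [p,r] + [p,q]. For instance
  ∂[0,1,4] = [1,4] − [0,4] + [0,1],
  ∂[1,2,3] = [2,3] − [1,3] + [1,2].
As a 10×10 matrix over Z this has rank 6, with invariant factors (1,1,1,1,1,1).

The boundary map ∂_3: C_3 → C_2 sends each 3-simplex σ to the alternating sum Σ_i (−1)^i (σ with its i-th vertex removed). For instance
  ∂[0,1,2,3] = [1,2,3] − [0,2,3] + [0,1,3] − [0,1,2],
  ∂[0,1,3,4] = [1,3,4] − [0,3,4] + [0,1,4] − [0,1,3].
The resulting 10×5 matrix has rank 4, and its Smith normal form has invariant factors (1,1,1,1).

Computing H_k = (kernel of ∂_k) / (image of ∂_{k+1}):

  H_0: rank C_0 − rank ∂_1 = 5 − 4 = 1, and the invariant factors of ∂_1 are all 1, so H_0 = Z.
  H_1: rank ker ∂_1 − rank ∂_2 = (10 − 4) − 6 = 0, and the invariant factors of ∂_2 are all 1, so H_1 = 0.
  H_2: rank ker ∂_2 − rank ∂_3 = (10 − 6) − 4 = 0, and the invariant factors of ∂_3 are all 1, so H_2 = 0.
  H_3: rank ker ∂_3 − rank ∂_4 = (5 − 4) − 0 = 1, and there is no ∂_4, so H_3 = Z.

(K is a triangulation of the 3-sphere S^3.)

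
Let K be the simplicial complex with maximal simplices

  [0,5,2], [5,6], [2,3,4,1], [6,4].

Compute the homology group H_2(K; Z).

K has 7 vertices, 11 edges, 5 triangles, 1 3-simplex.
rank ∂_2 = 4, rank ∂_3 = 1 ⇒ b_2 = 5 − 4 − 1 = 0; all invariant factors of ∂_3 are 1 so no torsion. So H_2 = 0.

H_2 = 0.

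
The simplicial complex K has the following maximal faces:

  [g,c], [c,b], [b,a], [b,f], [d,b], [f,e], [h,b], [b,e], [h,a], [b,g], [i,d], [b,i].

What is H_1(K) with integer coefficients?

H_1 ≅ Z^4.

K has 9 vertices, 12 edges.
rank ∂_1 = 8, rank ∂_2 = 0 ⇒ b_1 = 12 − 8 − 0 = 4. So H_1 ≅ Z^4.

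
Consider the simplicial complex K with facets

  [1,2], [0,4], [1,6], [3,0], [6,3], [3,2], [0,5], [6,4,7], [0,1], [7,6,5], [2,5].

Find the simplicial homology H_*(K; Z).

H_0 ≅ Z,  H_1 ≅ Z^5,  H_2 = 0.

Order the vertices as 0 < 1 < 2 < 3 < 4 < 5 < 6 < 7. Listing each simplex with vertices in this order, K has dimension 2 with simplices:

  0-simplices (8): [0], [1], [2], [3], [4], [5], [6], [7]
  1-simplices (14): [0,1], [0,3], [0,4], [0,5], [1,2], [1,6], [2,3], [2,5], [3,6], [4,6], [4,7], [5,6], [5,7], [6,7]
  2-simplices (2): [4,6,7], [5,6,7]

giving chain groups C_0 ≅ Z^8, C_1 ≅ Z^14, C_2 ≅ Z^2.

∂_1: C_1 → C_0 is given by ∂[p,q] = [q] − [p]. For instance
  ∂[0,1] = [1] − [0].
The resulting 8×14 matrix has rank 7, and its Smith normal form has invariant factors (1,1,1,1,1,1,1).

∂_2: C_2 → C_1 maps a triangle to the signed sum of its edges. For instance
  ∂[5,6,7] = [6,7] − [5,7] + [5,6],
  ∂[4,6,7] = [6,7] − [4,7] + [4,6].
The resulting 14×2 matrix has rank 2, and its Smith normal form has invariant factors (1,1).

Computing H_k = (kernel of ∂_k) / (image of ∂_{k+1}):

  H_0: rank C_0 − rank ∂_1 = 8 − 7 = 1, and the invariant factors of ∂_1 are all 1, so H_0 ≅ Z.
  H_1: rank ker ∂_1 − rank ∂_2 = (14 − 7) − 2 = 5, and the invariant factors of ∂_2 are all 1, so H_1 ≅ Z^5.
  H_2: rank ker ∂_2 − rank ∂_3 = (2 − 2) − 0 = 0, and there is no ∂_3, so H_2 ≅ 0.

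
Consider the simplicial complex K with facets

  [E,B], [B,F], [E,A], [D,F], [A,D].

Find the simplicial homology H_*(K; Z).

Fix the vertex order A < B < D < E < F and write every simplex with vertices in increasing order. Then dim K = 1 and the simplices of K are:

  0-simplices (5): A, B, D, E, F
  1-simplices (5): AD, AE, BE, BF, DF

giving chain groups C_0 ≅ Z^5, C_1 ≅ Z^5.

The boundary map ∂_1: C_1 → C_0 sends each edge [p,q] (with p < q) to q − p. For instance
  ∂AE = E − A.
As a 5×5 matrix over Z this has rank 4, with invariant factors (1,1,1,1).

Computing H_k = (kernel of ∂_k) / (image of ∂_{k+1}):

  H_0: rank C_0 − rank ∂_1 = 5 − 4 = 1, and the invariant factors of ∂_1 are all 1, so H_0 = Z.
  H_1: rank ker ∂_1 − rank ∂_2 = (5 − 4) − 0 = 1, and there is no ∂_2, so H_1 = Z.

As a check, the Euler characteristic is 5 − 5 = 0, which agrees with 1 − 1 = 0.
(K is a triangulation of the circle S^1.)

H_0 ≅ Z,  H_1 ≅ Z.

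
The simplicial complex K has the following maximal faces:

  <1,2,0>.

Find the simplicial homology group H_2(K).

Fix the vertex order 0 < 1 < 2 and write every simplex with vertices in increasing order. Then dim K = 2 and the simplices of K are:

  0-simplices (3): [0], [1], [2]
  1-simplices (3): [0,1], [0,2], [1,2]
  2-simplices (1): [0,1,2]

Hence C_0 ≅ Z^3, C_1 ≅ Z^3, C_2 ≅ Z^1.

Boundary ∂_1: C_1 → C_0 maps an edge to its endpoints' difference, ∂[p,q] = q − p.
The resulting 3×3 matrix has rank 2, and its Smith normal form has invariant factors (1,1).

The boundary map ∂_2: C_2 → C_1 sends each 2-simplex [p,q,r] to [q,r] − [p,r] + [p,q]. For instance
  ∂[0,1,2] = [1,2] − [0,2] + [0,1].
This gives a 3×1 integer matrix of rank 1; reducing to Smith normal form yields diagonal entries (1).

Computing H_k = (kernel of ∂_k) / (image of ∂_{k+1}):

  H_2: rank ker ∂_2 − rank ∂_3 = (1 − 1) − 0 = 0, and there is no ∂_3, so H_2 ≅ 0.

H_2 = 0.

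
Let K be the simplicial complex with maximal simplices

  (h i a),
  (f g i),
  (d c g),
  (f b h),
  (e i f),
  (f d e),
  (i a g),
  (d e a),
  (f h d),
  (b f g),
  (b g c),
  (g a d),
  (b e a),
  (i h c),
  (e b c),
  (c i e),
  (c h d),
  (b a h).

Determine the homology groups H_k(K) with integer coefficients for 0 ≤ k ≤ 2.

H_0 = Z,  H_1 = Z^2,  H_2 = Z.

Order the vertices as a < b < c < d < e < f < g < h < i. Listing each simplex with vertices in this order, K has dimension 2 with simplices:

  0-simplices (9): a, b, c, d, e, f, g, h, i
  1-simplices (27): ab, ad, ae, ag, ah, ai, bc, be, bf, bg, bh, cd, ce, cg, ch, ci, de, df, dg, dh, ef, ei, fg, fh, fi, gi, hi
  2-simplices (18): abe, abh, ade, adg, agi, ahi, bce, bcg, bfg, bfh, cdg, cdh, cei, chi, def, dfh, efi, fgi

so the chain groups are C_0 ≅ Z^9, C_1 ≅ Z^27, C_2 ≅ Z^18.

Boundary ∂_1: C_1 → C_0 sends each edge [p,q] (with p < q) to q − p. For instance
  ∂ai = i − a.
The resulting 9×27 matrix has rank 8, and its Smith normal form has invariant factors (1,1,1,1,1,1,1,1).

∂_2: C_2 → C_1 acts by ∂[p,q,r] = [q,r] − [p,r] + [p,q]. For instance
  ∂bce = ce − be + bc,
  ∂dfh = fh − dh + df.
The resulting 27×18 matrix has rank 17, and its Smith normal form has invariant factors (1,1,1,1,1,1,1,1,1,1,1,1,1,1,1,1,1).

Computing H_k = (kernel of ∂_k) / (image of ∂_{k+1}):

  H_0: rank C_0 − rank ∂_1 = 9 − 8 = 1, and the invariant factors of ∂_1 are all 1, so H_0 = Z.
  H_1: rank ker ∂_1 − rank ∂_2 = (27 − 8) − 17 = 2, and the invariant factors of ∂_2 are all 1, so H_1 = Z^2.
  H_2: rank ker ∂_2 − rank ∂_3 = (18 − 17) − 0 = 1, and there is no ∂_3, so H_2 = Z.

As a check, the Euler characteristic is 9 − 27 + 18 = 0, which agrees with 1 − 2 + 1 = 0.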